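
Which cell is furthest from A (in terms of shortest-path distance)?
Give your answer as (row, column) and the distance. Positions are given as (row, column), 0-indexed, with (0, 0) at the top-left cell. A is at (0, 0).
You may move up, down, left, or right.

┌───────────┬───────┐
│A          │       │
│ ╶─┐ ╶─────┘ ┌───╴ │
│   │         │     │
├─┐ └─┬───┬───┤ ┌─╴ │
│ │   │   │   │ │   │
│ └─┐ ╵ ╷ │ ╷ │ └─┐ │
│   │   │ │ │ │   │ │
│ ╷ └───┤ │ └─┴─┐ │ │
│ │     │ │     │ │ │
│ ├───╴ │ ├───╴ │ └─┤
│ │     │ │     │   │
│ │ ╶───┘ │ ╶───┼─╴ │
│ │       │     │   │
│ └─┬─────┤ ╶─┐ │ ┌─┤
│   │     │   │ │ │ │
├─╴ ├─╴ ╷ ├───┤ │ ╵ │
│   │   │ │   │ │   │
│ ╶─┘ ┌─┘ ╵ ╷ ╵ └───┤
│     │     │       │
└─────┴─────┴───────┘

Computing BFS distances from A to all cells:
Furthest cell: (3, 6)
Distance: 59 steps

Path from A to the furthest cell:

┌───────────┬───────┐
│A          │       │
│ ╶─┐ ╶─────┘ ┌───╴ │
│↳ ↓│         │     │
├─┐ └─┬───┬───┤ ┌─╴ │
│ │↳ ↓│↱ ↓│↱ ↓│ │   │
│ └─┐ ╵ ╷ │ ╷ │ └─┐ │
│↓ ↰│↳ ↑│↓│↑│B│   │ │
│ ╷ └───┤ │ └─┴─┐ │ │
│↓│↑ ← ↰│↓│↑ ← ↰│ │ │
│ ├───╴ │ ├───╴ │ └─┤
│↓│↱ → ↑│↓│↱ → ↑│   │
│ │ ╶───┘ │ ╶───┼─╴ │
│↓│↑ ← ← ↲│↑ ← ↰│   │
│ └─┬─────┤ ╶─┐ │ ┌─┤
│↳ ↓│  ↱ ↓│   │↑│ │ │
├─╴ ├─╴ ╷ ├───┤ │ ╵ │
│↓ ↲│↱ ↑│↓│↱ ↓│↑│   │
│ ╶─┘ ┌─┘ ╵ ╷ ╵ └───┤
│↳ → ↑│  ↳ ↑│↳ ↑    │
└─────┴─────┴───────┘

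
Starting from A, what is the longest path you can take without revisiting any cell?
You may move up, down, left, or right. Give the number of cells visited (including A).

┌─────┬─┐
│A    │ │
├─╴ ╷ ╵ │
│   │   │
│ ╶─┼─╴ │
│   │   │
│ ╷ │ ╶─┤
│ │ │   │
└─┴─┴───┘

Finding longest simple path using DFS:
Start: (0, 0)
Longest path visits 9 cells
Path: A → right → right → down → right → down → left → down → right

Solution:

┌─────┬─┐
│A → ↓│ │
├─╴ ╷ ╵ │
│   │↳ ↓│
│ ╶─┼─╴ │
│   │↓ ↲│
│ ╷ │ ╶─┤
│ │ │↳ B│
└─┴─┴───┘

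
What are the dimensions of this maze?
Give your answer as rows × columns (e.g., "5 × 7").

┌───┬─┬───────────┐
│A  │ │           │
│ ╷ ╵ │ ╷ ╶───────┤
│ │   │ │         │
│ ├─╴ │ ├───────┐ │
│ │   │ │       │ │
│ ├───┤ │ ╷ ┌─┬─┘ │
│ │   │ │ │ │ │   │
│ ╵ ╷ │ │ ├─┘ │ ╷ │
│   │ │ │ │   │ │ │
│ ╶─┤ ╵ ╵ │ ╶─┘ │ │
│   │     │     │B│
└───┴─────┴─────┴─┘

Counting the maze dimensions:
Rows (vertical): 6
Columns (horizontal): 9
Dimensions: 6 × 9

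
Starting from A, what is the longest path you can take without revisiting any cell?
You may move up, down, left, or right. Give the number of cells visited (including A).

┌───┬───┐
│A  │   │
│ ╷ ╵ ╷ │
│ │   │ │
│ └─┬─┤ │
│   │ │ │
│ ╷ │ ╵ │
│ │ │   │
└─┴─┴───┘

Finding longest simple path using DFS:
Start: (0, 0)
Longest path visits 11 cells
Path: A → right → down → right → up → right → down → down → down → left → up

Solution:

┌───┬───┐
│A ↓│↱ ↓│
│ ╷ ╵ ╷ │
│ │↳ ↑│↓│
│ └─┬─┤ │
│   │B│↓│
│ ╷ │ ╵ │
│ │ │↑ ↲│
└─┴─┴───┘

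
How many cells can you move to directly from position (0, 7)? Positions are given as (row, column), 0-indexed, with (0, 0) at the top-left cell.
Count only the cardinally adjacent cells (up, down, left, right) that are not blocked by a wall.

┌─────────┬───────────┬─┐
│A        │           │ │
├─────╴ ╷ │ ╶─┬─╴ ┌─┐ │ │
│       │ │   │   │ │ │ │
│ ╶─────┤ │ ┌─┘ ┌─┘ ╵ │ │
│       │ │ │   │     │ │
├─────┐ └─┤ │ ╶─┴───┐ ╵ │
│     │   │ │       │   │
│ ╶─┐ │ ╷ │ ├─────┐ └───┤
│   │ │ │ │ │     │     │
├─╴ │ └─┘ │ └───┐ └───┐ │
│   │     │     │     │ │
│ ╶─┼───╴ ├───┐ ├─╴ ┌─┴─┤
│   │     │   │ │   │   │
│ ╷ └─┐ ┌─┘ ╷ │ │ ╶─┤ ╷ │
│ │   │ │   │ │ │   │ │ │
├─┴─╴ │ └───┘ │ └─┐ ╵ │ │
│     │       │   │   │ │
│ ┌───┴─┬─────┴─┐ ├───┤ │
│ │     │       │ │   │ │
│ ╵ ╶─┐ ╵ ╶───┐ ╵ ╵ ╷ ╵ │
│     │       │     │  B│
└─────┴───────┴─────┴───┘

Checking passable neighbors of (0, 7):
Neighbors: (0, 6), (0, 8)
Count: 2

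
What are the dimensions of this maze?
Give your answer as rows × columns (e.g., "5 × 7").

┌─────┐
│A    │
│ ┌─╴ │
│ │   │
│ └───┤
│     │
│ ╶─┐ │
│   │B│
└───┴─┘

Counting the maze dimensions:
Rows (vertical): 4
Columns (horizontal): 3
Dimensions: 4 × 3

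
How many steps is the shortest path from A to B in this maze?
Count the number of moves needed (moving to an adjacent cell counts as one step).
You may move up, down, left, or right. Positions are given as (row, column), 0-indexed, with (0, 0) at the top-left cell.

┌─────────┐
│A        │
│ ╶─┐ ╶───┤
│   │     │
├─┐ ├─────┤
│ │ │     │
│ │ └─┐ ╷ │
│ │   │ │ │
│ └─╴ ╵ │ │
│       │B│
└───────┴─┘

Using BFS to find shortest path:
Start: (0, 0), End: (4, 4)
Path found:
(0,0) → (1,0) → (1,1) → (2,1) → (3,1) → (3,2) → (4,2) → (4,3) → (3,3) → (2,3) → (2,4) → (3,4) → (4,4)
Number of steps: 12

Solution:

┌─────────┐
│A        │
│ ╶─┐ ╶───┤
│↳ ↓│     │
├─┐ ├─────┤
│ │↓│  ↱ ↓│
│ │ └─┐ ╷ │
│ │↳ ↓│↑│↓│
│ └─╴ ╵ │ │
│    ↳ ↑│B│
└───────┴─┘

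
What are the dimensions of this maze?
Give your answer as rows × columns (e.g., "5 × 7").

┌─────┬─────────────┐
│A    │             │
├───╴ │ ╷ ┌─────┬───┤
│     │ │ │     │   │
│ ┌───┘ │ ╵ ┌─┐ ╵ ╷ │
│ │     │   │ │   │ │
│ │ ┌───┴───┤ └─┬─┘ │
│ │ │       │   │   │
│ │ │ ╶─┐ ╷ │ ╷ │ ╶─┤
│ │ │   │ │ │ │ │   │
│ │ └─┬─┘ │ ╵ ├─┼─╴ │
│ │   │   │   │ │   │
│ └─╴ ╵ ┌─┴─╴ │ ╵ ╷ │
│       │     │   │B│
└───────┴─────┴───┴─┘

Counting the maze dimensions:
Rows (vertical): 7
Columns (horizontal): 10
Dimensions: 7 × 10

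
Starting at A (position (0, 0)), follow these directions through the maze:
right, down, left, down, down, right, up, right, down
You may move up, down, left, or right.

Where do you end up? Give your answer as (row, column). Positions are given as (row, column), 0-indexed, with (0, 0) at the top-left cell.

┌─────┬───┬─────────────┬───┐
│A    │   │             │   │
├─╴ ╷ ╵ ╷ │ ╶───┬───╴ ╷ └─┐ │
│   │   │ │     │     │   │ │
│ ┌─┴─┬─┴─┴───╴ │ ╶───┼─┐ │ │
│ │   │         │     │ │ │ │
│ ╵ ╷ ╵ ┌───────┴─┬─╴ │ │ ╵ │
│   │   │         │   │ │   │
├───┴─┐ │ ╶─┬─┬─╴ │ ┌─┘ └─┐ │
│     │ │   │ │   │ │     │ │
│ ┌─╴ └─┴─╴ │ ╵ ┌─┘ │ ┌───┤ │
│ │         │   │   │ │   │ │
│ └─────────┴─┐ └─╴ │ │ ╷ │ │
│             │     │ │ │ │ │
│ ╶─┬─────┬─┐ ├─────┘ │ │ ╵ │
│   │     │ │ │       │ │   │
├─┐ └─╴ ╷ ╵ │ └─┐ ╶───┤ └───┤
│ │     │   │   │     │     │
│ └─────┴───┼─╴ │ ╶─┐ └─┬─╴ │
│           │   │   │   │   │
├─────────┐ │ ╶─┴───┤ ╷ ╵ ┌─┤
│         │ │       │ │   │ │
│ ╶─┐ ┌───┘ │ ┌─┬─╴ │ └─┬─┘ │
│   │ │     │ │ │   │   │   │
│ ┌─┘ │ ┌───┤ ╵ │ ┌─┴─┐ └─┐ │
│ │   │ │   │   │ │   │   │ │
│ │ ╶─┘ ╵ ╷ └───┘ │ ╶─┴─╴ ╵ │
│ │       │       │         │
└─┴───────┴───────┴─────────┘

Following directions step by step:
Start: (0, 0)
  right: (0, 0) → (0, 1)
  down: (0, 1) → (1, 1)
  left: (1, 1) → (1, 0)
  down: (1, 0) → (2, 0)
  down: (2, 0) → (3, 0)
  right: (3, 0) → (3, 1)
  up: (3, 1) → (2, 1)
  right: (2, 1) → (2, 2)
  down: (2, 2) → (3, 2)
Final position: (3, 2)

Path taken:

┌─────┬───┬─────────────┬───┐
│A ↓  │   │             │   │
├─╴ ╷ ╵ ╷ │ ╶───┬───╴ ╷ └─┐ │
│↓ ↲│   │ │     │     │   │ │
│ ┌─┴─┬─┴─┴───╴ │ ╶───┼─┐ │ │
│↓│↱ ↓│         │     │ │ │ │
│ ╵ ╷ ╵ ┌───────┴─┬─╴ │ │ ╵ │
│↳ ↑│B  │         │   │ │   │
├───┴─┐ │ ╶─┬─┬─╴ │ ┌─┘ └─┐ │
│     │ │   │ │   │ │     │ │
│ ┌─╴ └─┴─╴ │ ╵ ┌─┘ │ ┌───┤ │
│ │         │   │   │ │   │ │
│ └─────────┴─┐ └─╴ │ │ ╷ │ │
│             │     │ │ │ │ │
│ ╶─┬─────┬─┐ ├─────┘ │ │ ╵ │
│   │     │ │ │       │ │   │
├─┐ └─╴ ╷ ╵ │ └─┐ ╶───┤ └───┤
│ │     │   │   │     │     │
│ └─────┴───┼─╴ │ ╶─┐ └─┬─╴ │
│           │   │   │   │   │
├─────────┐ │ ╶─┴───┤ ╷ ╵ ┌─┤
│         │ │       │ │   │ │
│ ╶─┐ ┌───┘ │ ┌─┬─╴ │ └─┬─┘ │
│   │ │     │ │ │   │   │   │
│ ┌─┘ │ ┌───┤ ╵ │ ┌─┴─┐ └─┐ │
│ │   │ │   │   │ │   │   │ │
│ │ ╶─┘ ╵ ╷ └───┘ │ ╶─┴─╴ ╵ │
│ │       │       │         │
└─┴───────┴───────┴─────────┘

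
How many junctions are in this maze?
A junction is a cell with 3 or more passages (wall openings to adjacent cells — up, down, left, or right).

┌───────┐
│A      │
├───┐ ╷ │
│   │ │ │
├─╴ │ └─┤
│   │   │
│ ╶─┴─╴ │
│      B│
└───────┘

Checking each cell for number of passages:

Junctions found (3+ passages):
  (0, 2): 3 passages
Total junctions: 1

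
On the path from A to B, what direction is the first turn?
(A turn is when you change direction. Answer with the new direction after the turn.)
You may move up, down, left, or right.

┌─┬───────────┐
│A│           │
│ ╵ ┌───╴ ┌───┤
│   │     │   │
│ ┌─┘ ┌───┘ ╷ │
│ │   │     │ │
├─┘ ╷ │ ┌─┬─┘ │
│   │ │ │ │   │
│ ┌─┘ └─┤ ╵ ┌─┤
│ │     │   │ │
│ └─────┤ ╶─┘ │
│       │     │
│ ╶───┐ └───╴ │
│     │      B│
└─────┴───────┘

Directions: down, right, up, right, right, right, down, left, left, down, left, down, left, down, down, right, right, right, down, right, right, right
First turn direction: right

Solution:

┌─┬───────────┐
│A│↱ → → ↓    │
│ ╵ ┌───╴ ┌───┤
│↳ ↑│↓ ← ↲│   │
│ ┌─┘ ┌───┘ ╷ │
│ │↓ ↲│     │ │
├─┘ ╷ │ ┌─┬─┘ │
│↓ ↲│ │ │ │   │
│ ┌─┘ └─┤ ╵ ┌─┤
│↓│     │   │ │
│ └─────┤ ╶─┘ │
│↳ → → ↓│     │
│ ╶───┐ └───╴ │
│     │↳ → → B│
└─────┴───────┘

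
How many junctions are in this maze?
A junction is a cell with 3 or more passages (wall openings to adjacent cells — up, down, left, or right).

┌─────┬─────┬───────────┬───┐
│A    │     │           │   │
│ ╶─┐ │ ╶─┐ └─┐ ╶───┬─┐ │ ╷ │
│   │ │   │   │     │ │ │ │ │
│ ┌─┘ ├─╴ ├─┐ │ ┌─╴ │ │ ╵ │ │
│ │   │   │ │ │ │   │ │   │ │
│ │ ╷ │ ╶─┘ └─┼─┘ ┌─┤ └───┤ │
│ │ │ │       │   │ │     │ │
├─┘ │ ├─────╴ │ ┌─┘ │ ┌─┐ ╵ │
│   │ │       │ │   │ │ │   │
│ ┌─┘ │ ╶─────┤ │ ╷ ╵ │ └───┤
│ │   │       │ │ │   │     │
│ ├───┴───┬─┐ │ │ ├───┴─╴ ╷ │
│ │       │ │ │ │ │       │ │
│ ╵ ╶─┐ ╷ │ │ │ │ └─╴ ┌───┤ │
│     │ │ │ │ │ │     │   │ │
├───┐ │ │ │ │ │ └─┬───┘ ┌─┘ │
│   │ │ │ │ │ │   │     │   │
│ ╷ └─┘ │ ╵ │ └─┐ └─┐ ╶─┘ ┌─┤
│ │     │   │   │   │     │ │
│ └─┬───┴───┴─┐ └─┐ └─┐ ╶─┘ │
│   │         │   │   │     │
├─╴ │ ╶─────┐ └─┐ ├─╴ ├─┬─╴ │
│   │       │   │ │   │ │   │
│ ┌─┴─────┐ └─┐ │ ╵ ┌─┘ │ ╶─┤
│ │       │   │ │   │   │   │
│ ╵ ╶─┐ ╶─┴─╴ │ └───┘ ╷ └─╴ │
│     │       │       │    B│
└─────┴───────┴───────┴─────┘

Checking each cell for number of passages:

Junctions found (3+ passages):
  (0, 7): 3 passages
  (1, 0): 3 passages
  (1, 7): 3 passages
  (2, 2): 3 passages
  (3, 5): 3 passages
  (3, 10): 3 passages
  (4, 9): 3 passages
  (5, 12): 3 passages
  (6, 3): 3 passages
  (6, 10): 3 passages
  (7, 1): 3 passages
  (8, 10): 3 passages
  (9, 11): 3 passages
  (10, 13): 3 passages
  (12, 3): 3 passages
  (12, 11): 3 passages
  (13, 1): 3 passages
Total junctions: 17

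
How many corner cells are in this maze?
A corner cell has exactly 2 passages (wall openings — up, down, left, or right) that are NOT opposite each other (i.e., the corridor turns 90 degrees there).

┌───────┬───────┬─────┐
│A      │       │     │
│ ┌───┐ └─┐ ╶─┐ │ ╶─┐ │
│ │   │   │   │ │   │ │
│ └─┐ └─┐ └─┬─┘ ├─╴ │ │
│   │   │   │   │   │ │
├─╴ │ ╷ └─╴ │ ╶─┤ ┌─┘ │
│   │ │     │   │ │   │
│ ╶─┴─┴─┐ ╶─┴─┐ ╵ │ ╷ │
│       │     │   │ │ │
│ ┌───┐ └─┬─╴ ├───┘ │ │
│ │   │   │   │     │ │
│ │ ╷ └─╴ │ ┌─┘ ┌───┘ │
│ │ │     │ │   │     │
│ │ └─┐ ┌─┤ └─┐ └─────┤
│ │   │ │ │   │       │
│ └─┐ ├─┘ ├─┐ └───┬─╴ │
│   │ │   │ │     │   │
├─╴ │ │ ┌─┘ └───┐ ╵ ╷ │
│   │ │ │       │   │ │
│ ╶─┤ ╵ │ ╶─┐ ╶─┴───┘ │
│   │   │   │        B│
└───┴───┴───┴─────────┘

Counting corner cells (2 non-opposite passages):
Total corners: 67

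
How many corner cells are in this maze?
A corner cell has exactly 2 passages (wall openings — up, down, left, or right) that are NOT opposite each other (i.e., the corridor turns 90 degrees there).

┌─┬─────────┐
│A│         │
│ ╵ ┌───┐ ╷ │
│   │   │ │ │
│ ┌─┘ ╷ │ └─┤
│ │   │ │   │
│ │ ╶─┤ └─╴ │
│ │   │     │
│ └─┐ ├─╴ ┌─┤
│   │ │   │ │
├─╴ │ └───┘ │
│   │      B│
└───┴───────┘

Counting corner cells (2 non-opposite passages):
Total corners: 19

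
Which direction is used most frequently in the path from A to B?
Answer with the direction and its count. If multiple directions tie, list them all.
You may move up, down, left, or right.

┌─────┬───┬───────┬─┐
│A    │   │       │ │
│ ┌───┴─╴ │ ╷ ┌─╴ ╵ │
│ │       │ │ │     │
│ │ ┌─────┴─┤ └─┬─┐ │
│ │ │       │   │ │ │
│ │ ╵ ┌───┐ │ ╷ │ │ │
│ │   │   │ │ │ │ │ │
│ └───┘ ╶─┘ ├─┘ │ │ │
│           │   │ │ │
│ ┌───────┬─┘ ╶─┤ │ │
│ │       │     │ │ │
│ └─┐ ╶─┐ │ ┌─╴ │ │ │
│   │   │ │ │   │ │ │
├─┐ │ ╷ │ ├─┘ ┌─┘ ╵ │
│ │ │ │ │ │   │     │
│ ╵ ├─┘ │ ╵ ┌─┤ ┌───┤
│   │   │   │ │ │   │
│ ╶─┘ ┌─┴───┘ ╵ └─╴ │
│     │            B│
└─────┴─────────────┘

Directions: down, down, down, down, down, down, right, down, down, left, down, right, right, up, right, up, up, left, up, right, right, down, down, down, right, up, right, up, right, up, left, up, right, up, up, left, up, up, right, right, down, right, down, down, down, down, down, down, left, left, down, down, right, right
Counts: {'down': 21, 'right': 15, 'left': 6, 'up': 12}
Most common: down (21 times)

Solution:

┌─────┬───┬───────┬─┐
│A    │   │  ↱ → ↓│ │
│ ┌───┴─╴ │ ╷ ┌─╴ ╵ │
│↓│       │ │↑│  ↳ ↓│
│ │ ┌─────┴─┤ └─┬─┐ │
│↓│ │       │↑ ↰│ │↓│
│ │ ╵ ┌───┐ │ ╷ │ │ │
│↓│   │   │ │ │↑│ │↓│
│ └───┘ ╶─┘ ├─┘ │ │ │
│↓          │↱ ↑│ │↓│
│ ┌───────┬─┘ ╶─┤ │ │
│↓│  ↱ → ↓│  ↑ ↰│ │↓│
│ └─┐ ╶─┐ │ ┌─╴ │ │ │
│↳ ↓│↑ ↰│↓│ │↱ ↑│ │↓│
├─┐ │ ╷ │ ├─┘ ┌─┘ ╵ │
│ │↓│ │↑│↓│↱ ↑│↓ ← ↲│
│ ╵ ├─┘ │ ╵ ┌─┤ ┌───┤
│↓ ↲│↱ ↑│↳ ↑│ │↓│   │
│ ╶─┘ ┌─┴───┘ ╵ └─╴ │
│↳ → ↑│        ↳ → B│
└─────┴─────────────┘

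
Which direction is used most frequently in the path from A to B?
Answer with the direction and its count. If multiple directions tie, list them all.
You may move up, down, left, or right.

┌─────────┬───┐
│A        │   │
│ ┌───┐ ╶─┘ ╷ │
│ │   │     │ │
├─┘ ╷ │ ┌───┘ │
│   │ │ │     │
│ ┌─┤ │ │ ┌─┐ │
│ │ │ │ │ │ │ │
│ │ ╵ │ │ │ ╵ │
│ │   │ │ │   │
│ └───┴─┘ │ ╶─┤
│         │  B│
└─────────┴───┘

Directions: right, right, right, down, right, right, up, right, down, down, down, down, left, down, right
Counts: {'right': 7, 'down': 6, 'up': 1, 'left': 1}
Most common: right (7 times)

Solution:

┌─────────┬───┐
│A → → ↓  │↱ ↓│
│ ┌───┐ ╶─┘ ╷ │
│ │   │↳ → ↑│↓│
├─┘ ╷ │ ┌───┘ │
│   │ │ │    ↓│
│ ┌─┤ │ │ ┌─┐ │
│ │ │ │ │ │ │↓│
│ │ ╵ │ │ │ ╵ │
│ │   │ │ │↓ ↲│
│ └───┴─┘ │ ╶─┤
│         │↳ B│
└─────────┴───┘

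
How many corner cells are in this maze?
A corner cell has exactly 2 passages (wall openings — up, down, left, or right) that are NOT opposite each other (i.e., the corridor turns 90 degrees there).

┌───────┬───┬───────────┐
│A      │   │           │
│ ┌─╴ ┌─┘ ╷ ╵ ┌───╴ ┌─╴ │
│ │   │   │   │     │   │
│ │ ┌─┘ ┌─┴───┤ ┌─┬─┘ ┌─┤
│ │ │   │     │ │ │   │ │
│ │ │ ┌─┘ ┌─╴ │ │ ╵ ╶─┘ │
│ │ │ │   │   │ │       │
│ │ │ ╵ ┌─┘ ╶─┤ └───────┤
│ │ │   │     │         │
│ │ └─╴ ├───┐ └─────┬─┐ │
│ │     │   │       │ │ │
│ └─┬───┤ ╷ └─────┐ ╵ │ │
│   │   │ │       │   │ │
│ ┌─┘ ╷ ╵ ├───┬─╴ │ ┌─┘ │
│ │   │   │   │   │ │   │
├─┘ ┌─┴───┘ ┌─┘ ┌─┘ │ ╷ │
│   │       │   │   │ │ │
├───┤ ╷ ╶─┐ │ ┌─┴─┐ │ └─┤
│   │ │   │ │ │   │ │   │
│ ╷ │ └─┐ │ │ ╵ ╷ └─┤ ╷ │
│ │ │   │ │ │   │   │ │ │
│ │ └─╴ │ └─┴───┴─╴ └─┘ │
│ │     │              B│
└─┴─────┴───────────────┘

Counting corner cells (2 non-opposite passages):
Total corners: 71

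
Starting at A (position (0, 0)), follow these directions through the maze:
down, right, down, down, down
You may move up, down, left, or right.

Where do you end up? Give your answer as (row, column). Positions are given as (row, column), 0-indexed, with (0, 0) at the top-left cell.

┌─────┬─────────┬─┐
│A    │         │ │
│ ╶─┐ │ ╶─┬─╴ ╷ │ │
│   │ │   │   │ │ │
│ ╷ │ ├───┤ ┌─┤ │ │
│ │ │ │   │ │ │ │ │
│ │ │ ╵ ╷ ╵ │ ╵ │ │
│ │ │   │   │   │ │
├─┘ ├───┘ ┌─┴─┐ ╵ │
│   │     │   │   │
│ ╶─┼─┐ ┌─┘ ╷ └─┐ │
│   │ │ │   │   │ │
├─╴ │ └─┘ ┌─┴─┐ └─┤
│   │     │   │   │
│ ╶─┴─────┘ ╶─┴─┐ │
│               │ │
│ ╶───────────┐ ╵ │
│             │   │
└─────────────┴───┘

Following directions step by step:
Start: (0, 0)
  down: (0, 0) → (1, 0)
  right: (1, 0) → (1, 1)
  down: (1, 1) → (2, 1)
  down: (2, 1) → (3, 1)
  down: (3, 1) → (4, 1)
Final position: (4, 1)

Path taken:

┌─────┬─────────┬─┐
│A    │         │ │
│ ╶─┐ │ ╶─┬─╴ ╷ │ │
│↳ ↓│ │   │   │ │ │
│ ╷ │ ├───┤ ┌─┤ │ │
│ │↓│ │   │ │ │ │ │
│ │ │ ╵ ╷ ╵ │ ╵ │ │
│ │↓│   │   │   │ │
├─┘ ├───┘ ┌─┴─┐ ╵ │
│  B│     │   │   │
│ ╶─┼─┐ ┌─┘ ╷ └─┐ │
│   │ │ │   │   │ │
├─╴ │ └─┘ ┌─┴─┐ └─┤
│   │     │   │   │
│ ╶─┴─────┘ ╶─┴─┐ │
│               │ │
│ ╶───────────┐ ╵ │
│             │   │
└─────────────┴───┘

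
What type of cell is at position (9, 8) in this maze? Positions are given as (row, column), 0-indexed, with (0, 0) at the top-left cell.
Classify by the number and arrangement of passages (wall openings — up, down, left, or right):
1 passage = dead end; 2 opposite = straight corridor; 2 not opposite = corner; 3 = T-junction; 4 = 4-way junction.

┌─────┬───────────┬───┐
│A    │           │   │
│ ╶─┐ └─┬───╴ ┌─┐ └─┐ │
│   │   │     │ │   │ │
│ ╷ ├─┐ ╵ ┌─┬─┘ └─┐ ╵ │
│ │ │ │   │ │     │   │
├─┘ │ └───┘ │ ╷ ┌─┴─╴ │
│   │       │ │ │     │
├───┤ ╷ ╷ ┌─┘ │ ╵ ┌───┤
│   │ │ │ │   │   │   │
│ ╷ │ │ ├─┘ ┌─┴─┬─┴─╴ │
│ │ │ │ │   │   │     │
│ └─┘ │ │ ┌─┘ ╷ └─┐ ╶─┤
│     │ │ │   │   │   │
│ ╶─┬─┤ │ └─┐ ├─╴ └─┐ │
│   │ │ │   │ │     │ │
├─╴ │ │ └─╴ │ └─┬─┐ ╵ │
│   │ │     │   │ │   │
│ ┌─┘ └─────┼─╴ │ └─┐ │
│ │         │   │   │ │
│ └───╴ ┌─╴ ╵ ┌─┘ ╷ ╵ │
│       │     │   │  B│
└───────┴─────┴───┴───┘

Checking cell at (9, 8):
Number of passages: 3
Cell type: T-junction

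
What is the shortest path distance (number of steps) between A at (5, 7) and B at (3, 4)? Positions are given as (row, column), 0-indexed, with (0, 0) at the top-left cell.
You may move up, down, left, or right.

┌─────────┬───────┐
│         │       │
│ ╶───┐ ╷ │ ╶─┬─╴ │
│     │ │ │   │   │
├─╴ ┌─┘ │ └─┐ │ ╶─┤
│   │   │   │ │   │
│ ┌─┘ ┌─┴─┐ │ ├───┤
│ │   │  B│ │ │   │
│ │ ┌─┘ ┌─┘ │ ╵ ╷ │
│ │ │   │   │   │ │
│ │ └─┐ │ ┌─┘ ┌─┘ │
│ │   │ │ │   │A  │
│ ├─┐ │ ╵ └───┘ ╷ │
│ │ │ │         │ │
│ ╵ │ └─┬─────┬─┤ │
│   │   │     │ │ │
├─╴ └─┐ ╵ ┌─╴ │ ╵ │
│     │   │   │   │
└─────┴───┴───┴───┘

Finding path from (5, 7) to (3, 4):
Path: (5,7) → (6,7) → (6,6) → (6,5) → (6,4) → (6,3) → (5,3) → (4,3) → (3,3) → (3,4)
Distance: 9 steps

Solution:

┌─────────┬───────┐
│         │       │
│ ╶───┐ ╷ │ ╶─┬─╴ │
│     │ │ │   │   │
├─╴ ┌─┘ │ └─┐ │ ╶─┤
│   │   │   │ │   │
│ ┌─┘ ┌─┴─┐ │ ├───┤
│ │   │↱ B│ │ │   │
│ │ ┌─┘ ┌─┘ │ ╵ ╷ │
│ │ │  ↑│   │   │ │
│ │ └─┐ │ ┌─┘ ┌─┘ │
│ │   │↑│ │   │A  │
│ ├─┐ │ ╵ └───┘ ╷ │
│ │ │ │↑ ← ← ← ↲│ │
│ ╵ │ └─┬─────┬─┤ │
│   │   │     │ │ │
├─╴ └─┐ ╵ ┌─╴ │ ╵ │
│     │   │   │   │
└─────┴───┴───┴───┘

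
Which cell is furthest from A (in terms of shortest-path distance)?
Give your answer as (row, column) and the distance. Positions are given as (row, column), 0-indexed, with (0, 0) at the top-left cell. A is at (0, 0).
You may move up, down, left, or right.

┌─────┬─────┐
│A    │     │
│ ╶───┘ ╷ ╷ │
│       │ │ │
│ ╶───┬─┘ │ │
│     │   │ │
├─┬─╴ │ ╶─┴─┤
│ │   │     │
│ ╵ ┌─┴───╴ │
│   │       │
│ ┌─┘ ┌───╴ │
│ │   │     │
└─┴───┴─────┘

Computing BFS distances from A to all cells:
Furthest cell: (5, 1)
Distance: 18 steps

Path from A to the furthest cell:

┌─────┬─────┐
│A    │↱ ↓  │
│ ╶───┘ ╷ ╷ │
│↳ → → ↑│↓│ │
│ ╶───┬─┘ │ │
│     │↓ ↲│ │
├─┬─╴ │ ╶─┴─┤
│ │   │↳ → ↓│
│ ╵ ┌─┴───╴ │
│   │↓ ← ← ↲│
│ ┌─┘ ┌───╴ │
│ │B ↲│     │
└─┴───┴─────┘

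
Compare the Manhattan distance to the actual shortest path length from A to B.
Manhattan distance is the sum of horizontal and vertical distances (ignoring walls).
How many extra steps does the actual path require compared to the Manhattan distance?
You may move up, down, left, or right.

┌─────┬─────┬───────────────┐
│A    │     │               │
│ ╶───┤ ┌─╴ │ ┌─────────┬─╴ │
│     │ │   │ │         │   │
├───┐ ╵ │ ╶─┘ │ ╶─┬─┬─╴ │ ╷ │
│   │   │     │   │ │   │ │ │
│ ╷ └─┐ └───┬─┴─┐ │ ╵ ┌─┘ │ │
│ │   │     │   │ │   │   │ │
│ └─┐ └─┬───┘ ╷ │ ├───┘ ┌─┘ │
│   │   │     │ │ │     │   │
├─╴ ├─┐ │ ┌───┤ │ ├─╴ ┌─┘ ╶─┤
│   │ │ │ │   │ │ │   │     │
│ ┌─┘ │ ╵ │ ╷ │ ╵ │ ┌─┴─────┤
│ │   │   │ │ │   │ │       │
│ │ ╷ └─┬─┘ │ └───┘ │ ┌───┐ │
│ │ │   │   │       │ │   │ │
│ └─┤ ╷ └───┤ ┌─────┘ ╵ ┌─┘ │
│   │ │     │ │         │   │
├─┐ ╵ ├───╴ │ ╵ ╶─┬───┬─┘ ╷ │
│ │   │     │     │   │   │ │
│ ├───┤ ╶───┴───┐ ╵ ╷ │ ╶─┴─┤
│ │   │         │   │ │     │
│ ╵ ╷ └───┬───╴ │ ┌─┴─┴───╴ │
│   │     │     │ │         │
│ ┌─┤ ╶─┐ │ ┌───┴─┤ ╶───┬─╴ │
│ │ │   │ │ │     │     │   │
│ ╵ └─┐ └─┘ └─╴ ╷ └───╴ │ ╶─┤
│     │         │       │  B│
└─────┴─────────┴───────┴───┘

Manhattan distance: |13 - 0| + |13 - 0| = 26
Actual path length: 62
Extra steps: 62 - 26 = 36

Solution:

┌─────┬─────┬───────────────┐
│A    │↱ → ↓│↱ → → → → → → ↓│
│ ╶───┤ ┌─╴ │ ┌─────────┬─╴ │
│↳ → ↓│↑│↓ ↲│↑│         │↓ ↲│
├───┐ ╵ │ ╶─┘ │ ╶─┬─┬─╴ │ ╷ │
│   │↳ ↑│↳ → ↑│   │ │   │↓│ │
│ ╷ └─┐ └───┬─┴─┐ │ ╵ ┌─┘ │ │
│ │   │     │   │ │   │↓ ↲│ │
│ └─┐ └─┬───┘ ╷ │ ├───┘ ┌─┘ │
│   │   │     │ │ │  ↓ ↲│   │
├─╴ ├─┐ │ ┌───┤ │ ├─╴ ┌─┘ ╶─┤
│   │ │ │ │   │ │ │↓ ↲│     │
│ ┌─┘ │ ╵ │ ╷ │ ╵ │ ┌─┴─────┤
│ │   │   │ │ │   │↓│↱ → → ↓│
│ │ ╷ └─┬─┘ │ └───┘ │ ┌───┐ │
│ │ │   │   │↓ ← ← ↲│↑│   │↓│
│ └─┤ ╷ └───┤ ┌─────┘ ╵ ┌─┘ │
│   │ │     │↓│↱ → → ↑  │↓ ↲│
├─┐ ╵ ├───╴ │ ╵ ╶─┬───┬─┘ ╷ │
│ │   │     │↳ ↑  │   │↓ ↲│ │
│ ├───┤ ╶───┴───┐ ╵ ╷ │ ╶─┴─┤
│ │   │         │   │ │↳ → ↓│
│ ╵ ╷ └───┬───╴ │ ┌─┴─┴───╴ │
│   │     │     │ │        ↓│
│ ┌─┤ ╶─┐ │ ┌───┴─┤ ╶───┬─╴ │
│ │ │   │ │ │     │     │↓ ↲│
│ ╵ └─┐ └─┘ └─╴ ╷ └───╴ │ ╶─┤
│     │         │       │↳ B│
└─────┴─────────┴───────┴───┘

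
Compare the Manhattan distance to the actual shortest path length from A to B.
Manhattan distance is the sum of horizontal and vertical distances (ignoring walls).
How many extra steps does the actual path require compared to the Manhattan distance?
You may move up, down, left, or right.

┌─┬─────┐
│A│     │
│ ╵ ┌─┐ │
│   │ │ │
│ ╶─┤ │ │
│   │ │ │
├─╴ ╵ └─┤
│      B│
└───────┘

Manhattan distance: |3 - 0| + |3 - 0| = 6
Actual path length: 6
Extra steps: 6 - 6 = 0

Solution:

┌─┬─────┐
│A│     │
│ ╵ ┌─┐ │
│↓  │ │ │
│ ╶─┤ │ │
│↳ ↓│ │ │
├─╴ ╵ └─┤
│  ↳ → B│
└───────┘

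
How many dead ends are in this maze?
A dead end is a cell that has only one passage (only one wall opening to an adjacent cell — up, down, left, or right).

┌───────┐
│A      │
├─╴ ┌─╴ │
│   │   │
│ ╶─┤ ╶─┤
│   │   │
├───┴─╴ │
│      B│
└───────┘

Checking each cell for number of passages:

Dead ends found at positions:
  (0, 0)
  (2, 1)
  (3, 0)
Total dead ends: 3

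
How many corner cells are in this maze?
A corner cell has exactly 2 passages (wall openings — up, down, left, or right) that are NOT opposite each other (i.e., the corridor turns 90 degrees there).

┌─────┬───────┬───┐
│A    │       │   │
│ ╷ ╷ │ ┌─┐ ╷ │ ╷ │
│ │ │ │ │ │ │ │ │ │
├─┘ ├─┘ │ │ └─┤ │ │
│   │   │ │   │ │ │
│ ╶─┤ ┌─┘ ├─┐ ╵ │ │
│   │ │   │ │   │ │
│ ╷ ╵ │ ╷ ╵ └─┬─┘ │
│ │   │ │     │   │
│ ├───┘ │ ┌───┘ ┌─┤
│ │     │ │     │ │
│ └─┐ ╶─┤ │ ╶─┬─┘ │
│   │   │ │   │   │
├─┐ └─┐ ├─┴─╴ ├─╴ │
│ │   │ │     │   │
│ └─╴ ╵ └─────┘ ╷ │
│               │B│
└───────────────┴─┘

Counting corner cells (2 non-opposite passages):
Total corners: 35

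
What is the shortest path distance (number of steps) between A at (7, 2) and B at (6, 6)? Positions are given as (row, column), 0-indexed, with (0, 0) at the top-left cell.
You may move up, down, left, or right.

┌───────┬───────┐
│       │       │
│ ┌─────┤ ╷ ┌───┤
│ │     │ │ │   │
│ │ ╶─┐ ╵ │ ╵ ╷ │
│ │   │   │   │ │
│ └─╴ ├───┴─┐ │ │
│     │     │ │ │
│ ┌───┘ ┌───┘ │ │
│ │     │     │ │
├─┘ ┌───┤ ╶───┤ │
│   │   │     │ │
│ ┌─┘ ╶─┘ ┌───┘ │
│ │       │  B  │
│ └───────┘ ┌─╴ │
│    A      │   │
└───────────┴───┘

Finding path from (7, 2) to (6, 6):
Path: (7,2) → (7,3) → (7,4) → (7,5) → (6,5) → (6,6)
Distance: 5 steps

Solution:

┌───────┬───────┐
│       │       │
│ ┌─────┤ ╷ ┌───┤
│ │     │ │ │   │
│ │ ╶─┐ ╵ │ ╵ ╷ │
│ │   │   │   │ │
│ └─╴ ├───┴─┐ │ │
│     │     │ │ │
│ ┌───┘ ┌───┘ │ │
│ │     │     │ │
├─┘ ┌───┤ ╶───┤ │
│   │   │     │ │
│ ┌─┘ ╶─┘ ┌───┘ │
│ │       │↱ B  │
│ └───────┘ ┌─╴ │
│    A → → ↑│   │
└───────────┴───┘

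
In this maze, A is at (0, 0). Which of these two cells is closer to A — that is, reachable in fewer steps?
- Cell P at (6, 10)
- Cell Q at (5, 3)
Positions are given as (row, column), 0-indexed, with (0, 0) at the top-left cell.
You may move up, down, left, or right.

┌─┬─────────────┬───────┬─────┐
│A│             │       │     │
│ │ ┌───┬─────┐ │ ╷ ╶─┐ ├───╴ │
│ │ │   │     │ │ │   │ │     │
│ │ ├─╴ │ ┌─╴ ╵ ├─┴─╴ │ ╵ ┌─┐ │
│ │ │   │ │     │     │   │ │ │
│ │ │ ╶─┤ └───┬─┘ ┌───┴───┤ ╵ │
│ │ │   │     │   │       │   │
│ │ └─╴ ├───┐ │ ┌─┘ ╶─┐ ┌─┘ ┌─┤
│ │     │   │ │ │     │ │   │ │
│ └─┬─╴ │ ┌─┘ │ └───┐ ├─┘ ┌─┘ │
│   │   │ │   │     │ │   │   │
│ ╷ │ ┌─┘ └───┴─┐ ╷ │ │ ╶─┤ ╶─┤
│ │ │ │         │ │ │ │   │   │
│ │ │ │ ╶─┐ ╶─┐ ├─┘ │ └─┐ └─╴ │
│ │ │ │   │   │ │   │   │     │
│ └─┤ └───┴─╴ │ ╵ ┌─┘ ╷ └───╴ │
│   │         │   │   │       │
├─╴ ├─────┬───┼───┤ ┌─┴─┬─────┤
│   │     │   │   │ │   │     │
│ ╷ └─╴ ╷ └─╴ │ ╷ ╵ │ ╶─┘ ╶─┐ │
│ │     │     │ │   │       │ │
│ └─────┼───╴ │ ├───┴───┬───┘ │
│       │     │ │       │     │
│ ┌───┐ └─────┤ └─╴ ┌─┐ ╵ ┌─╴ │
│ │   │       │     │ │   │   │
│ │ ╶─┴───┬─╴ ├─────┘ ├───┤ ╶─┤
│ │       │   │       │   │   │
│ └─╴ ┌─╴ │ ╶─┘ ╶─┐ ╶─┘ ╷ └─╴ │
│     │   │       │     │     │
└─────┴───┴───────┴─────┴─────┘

Shortest path A → P at (6, 10): 62 steps
Shortest path A → Q at (5, 3): 118 steps

P is closer (62 steps vs 118 steps).

Path to P:

┌─┬─────────────┬───────┬─────┐
│A│             │       │     │
│ │ ┌───┬─────┐ │ ╷ ╶─┐ ├───╴ │
│↓│ │   │     │ │ │   │ │     │
│ │ ├─╴ │ ┌─╴ ╵ ├─┴─╴ │ ╵ ┌─┐ │
│↓│ │   │ │     │     │   │ │ │
│ │ │ ╶─┤ └───┬─┘ ┌───┴───┤ ╵ │
│↓│ │   │     │   │       │   │
│ │ └─╴ ├───┐ │ ┌─┘ ╶─┐ ┌─┘ ┌─┤
│↓│     │   │ │ │     │ │   │ │
│ └─┬─╴ │ ┌─┘ │ └───┐ ├─┘ ┌─┘ │
│↓  │   │ │   │     │ │   │   │
│ ╷ │ ┌─┘ └───┴─┐ ╷ │ │ ╶─┤ ╶─┤
│↓│ │ │         │ │ │P│   │   │
│ │ │ │ ╶─┐ ╶─┐ ├─┘ │ └─┐ └─╴ │
│↓│ │ │   │   │ │   │↑  │     │
│ └─┤ └───┴─╴ │ ╵ ┌─┘ ╷ └───╴ │
│↳ ↓│         │   │↱ ↑│       │
├─╴ ├─────┬───┼───┤ ┌─┴─┬─────┤
│↓ ↲│     │   │↱ ↓│↑│   │     │
│ ╷ └─╴ ╷ └─╴ │ ╷ ╵ │ ╶─┘ ╶─┐ │
│↓│     │     │↑│↳ ↑│       │ │
│ └─────┼───╴ │ ├───┴───┬───┘ │
│↳ → → ↓│     │↑│  ↓ ← ↰│↓ ← ↰│
│ ┌───┐ └─────┤ └─╴ ┌─┐ ╵ ┌─╴ │
│ │   │↳ → → ↓│↑ ← ↲│ │↑ ↲│↱ ↑│
│ │ ╶─┴───┬─╴ ├─────┘ ├───┤ ╶─┤
│ │       │↓ ↲│↱ → ↓  │↱ ↓│↑ ↰│
│ └─╴ ┌─╴ │ ╶─┘ ╶─┐ ╶─┘ ╷ └─╴ │
│     │   │↳ → ↑  │↳ → ↑│↳ → ↑│
└─────┴───┴───────┴─────┴─────┘

Path to Q:

┌─┬─────────────┬───────┬─────┐
│A│             │  ↓ ← ↰│     │
│ │ ┌───┬─────┐ │ ╷ ╶─┐ ├───╴ │
│↓│ │   │     │ │ │↳ ↓│↑│↓ ← ↰│
│ │ ├─╴ │ ┌─╴ ╵ ├─┴─╴ │ ╵ ┌─┐ │
│↓│ │   │ │     │↓ ← ↲│↑ ↲│ │↑│
│ │ │ ╶─┤ └───┬─┘ ┌───┴───┤ ╵ │
│↓│ │   │     │↓ ↲│       │↱ ↑│
│ │ └─╴ ├───┐ │ ┌─┘ ╶─┐ ┌─┘ ┌─┤
│↓│     │   │ │↓│     │ │↱ ↑│ │
│ └─┬─╴ │ ┌─┘ │ └───┐ ├─┘ ┌─┘ │
│↓  │↱ Q│ │   │↳ → ↓│ │↱ ↑│   │
│ ╷ │ ┌─┘ └───┴─┐ ╷ │ │ ╶─┤ ╶─┤
│↓│ │↑│    ↓ ← ↰│ │↓│ │↑ ↰│   │
│ │ │ │ ╶─┐ ╶─┐ ├─┘ │ └─┐ └─╴ │
│↓│ │↑│   │↳ ↓│↑│↓ ↲│↱ ↓│↑ ← ↰│
│ └─┤ └───┴─╴ │ ╵ ┌─┘ ╷ └───╴ │
│↳ ↓│↑ ← ← ← ↲│↑ ↲│↱ ↑│↳ → → ↑│
├─╴ ├─────┬───┼───┤ ┌─┴─┬─────┤
│↓ ↲│     │   │↱ ↓│↑│   │     │
│ ╷ └─╴ ╷ └─╴ │ ╷ ╵ │ ╶─┘ ╶─┐ │
│↓│     │     │↑│↳ ↑│       │ │
│ └─────┼───╴ │ ├───┴───┬───┘ │
│↳ → → ↓│     │↑│  ↓ ← ↰│↓ ← ↰│
│ ┌───┐ └─────┤ └─╴ ┌─┐ ╵ ┌─╴ │
│ │   │↳ → → ↓│↑ ← ↲│ │↑ ↲│↱ ↑│
│ │ ╶─┴───┬─╴ ├─────┘ ├───┤ ╶─┤
│ │       │↓ ↲│↱ → ↓  │↱ ↓│↑ ↰│
│ └─╴ ┌─╴ │ ╶─┘ ╶─┐ ╶─┘ ╷ └─╴ │
│     │   │↳ → ↑  │↳ → ↑│↳ → ↑│
└─────┴───┴───────┴─────┴─────┘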